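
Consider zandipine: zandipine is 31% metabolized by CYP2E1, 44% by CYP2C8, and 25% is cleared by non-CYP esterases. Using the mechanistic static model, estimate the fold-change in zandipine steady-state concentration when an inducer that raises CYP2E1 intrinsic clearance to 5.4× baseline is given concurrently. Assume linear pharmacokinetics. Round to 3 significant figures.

0.423

The CYP2E1 pathway (31% of clearance) increases to 5.4× activity: 0.31 × 5.4 = 1.674.
CYP2C8 (44%) and the residual 25% are unaffected.
Relative clearance = 1.674 + 0.44 + 0.25 = 2.364.
Since steady-state concentration ∝ 1/CL, the ratio is 1 / 2.364 = 0.423.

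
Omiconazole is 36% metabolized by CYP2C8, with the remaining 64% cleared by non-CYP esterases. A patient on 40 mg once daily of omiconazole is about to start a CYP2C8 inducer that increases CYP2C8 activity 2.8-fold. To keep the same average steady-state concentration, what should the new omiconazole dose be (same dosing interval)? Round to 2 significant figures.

CYP2C8: 0.36 × 2.8 = 1.008
Other: 0.64 (unchanged)
Relative clearance = 1.008 + 0.64 = 1.648.
Exposure is unchanged when dose changes in proportion to clearance. New dose = 40 mg × 1.648 = 66 mg.

66 mg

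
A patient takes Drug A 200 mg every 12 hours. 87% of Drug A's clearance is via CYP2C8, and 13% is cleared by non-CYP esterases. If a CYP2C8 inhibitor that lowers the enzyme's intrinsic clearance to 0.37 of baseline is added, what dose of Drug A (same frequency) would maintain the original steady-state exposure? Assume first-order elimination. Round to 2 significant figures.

90 mg

CYP2C8: 0.87 × 0.37 = 0.3219
Other: 0.13 (unchanged)
CL_new/CL_old = 0.3219 + 0.13 = 0.4519.
To maintain the same steady-state level, dose must scale with clearance: new dose = 200 × 0.4519 = 90 mg.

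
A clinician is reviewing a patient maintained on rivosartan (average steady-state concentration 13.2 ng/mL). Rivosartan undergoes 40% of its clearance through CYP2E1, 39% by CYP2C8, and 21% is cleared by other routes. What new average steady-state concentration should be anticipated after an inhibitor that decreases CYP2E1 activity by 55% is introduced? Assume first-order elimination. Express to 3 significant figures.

CYP2E1: 0.4 × 0.45 = 0.18
CYP2C8: 0.39 (unchanged)
Other: 0.21 (unchanged)
Relative clearance = 0.18 + 0.39 + 0.21 = 0.78.
New average steady-state concentration = baseline ÷ relative clearance = 13.2 / 0.78 = 16.9 ng/mL.

16.9 ng/mL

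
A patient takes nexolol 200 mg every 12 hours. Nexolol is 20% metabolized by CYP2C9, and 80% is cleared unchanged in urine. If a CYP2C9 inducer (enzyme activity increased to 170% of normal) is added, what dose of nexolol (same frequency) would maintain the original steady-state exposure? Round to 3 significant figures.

The CYP2C9 pathway (20% of clearance) is boosted to 1.7× activity: 0.2 × 1.7 = 0.34.
The remaining 80% of clearance is unaffected.
Relative clearance = 0.34 + 0.8 = 1.14.
To maintain the same steady-state level, dose must scale with clearance: new dose = 200 × 1.14 = 228 mg.

228 mg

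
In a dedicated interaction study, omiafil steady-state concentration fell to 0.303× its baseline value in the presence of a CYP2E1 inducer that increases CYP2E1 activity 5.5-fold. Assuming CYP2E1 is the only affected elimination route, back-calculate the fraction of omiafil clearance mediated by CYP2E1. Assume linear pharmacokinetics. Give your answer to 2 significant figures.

Let fm be the CYP2E1 fraction. New clearance relative to baseline = fm × 5.5 + (1 − fm).
Steady-state concentration ratio = 1 / (new CL fraction), so new CL fraction = 1 / 0.303 = 3.3.
fm × 5.5 + 1 − fm = 3.3  ⇒  fm × (5.5 − 1) = 2.3  ⇒  fm = 0.51.

0.51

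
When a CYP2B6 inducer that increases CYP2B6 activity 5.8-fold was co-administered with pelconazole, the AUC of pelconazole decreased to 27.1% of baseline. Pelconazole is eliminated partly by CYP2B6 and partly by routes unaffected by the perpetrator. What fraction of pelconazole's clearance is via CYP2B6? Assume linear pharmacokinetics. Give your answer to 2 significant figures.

0.56

Let fm be the CYP2B6 fraction. New clearance relative to baseline = fm × 5.8 + (1 − fm).
AUC ratio = 1 / (new CL fraction), so new CL fraction = 1 / 0.271 = 3.69.
fm × 5.8 + 1 − fm = 3.69  ⇒  fm × (5.8 − 1) = 2.69  ⇒  fm = 0.56.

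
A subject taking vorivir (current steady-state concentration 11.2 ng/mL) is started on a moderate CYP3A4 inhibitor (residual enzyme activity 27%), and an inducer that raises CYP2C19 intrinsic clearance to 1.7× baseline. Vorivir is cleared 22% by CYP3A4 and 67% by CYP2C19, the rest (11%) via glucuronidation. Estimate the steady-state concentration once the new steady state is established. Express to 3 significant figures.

The CYP3A4 pathway (22% of clearance) drops to 0.27× activity: 0.22 × 0.27 = 0.0594.
The CYP2C19 pathway (67% of clearance) increases to 1.7× activity: 0.67 × 1.7 = 1.139.
The remaining 11% of clearance is unaffected.
New clearance relative to baseline: 0.0594 + 1.139 + 0.11 = 1.3084.
Steady-state concentration ∝ 1/CL: new value = 11.2 / 1.3084 = 8.56 ng/mL.

8.56 ng/mL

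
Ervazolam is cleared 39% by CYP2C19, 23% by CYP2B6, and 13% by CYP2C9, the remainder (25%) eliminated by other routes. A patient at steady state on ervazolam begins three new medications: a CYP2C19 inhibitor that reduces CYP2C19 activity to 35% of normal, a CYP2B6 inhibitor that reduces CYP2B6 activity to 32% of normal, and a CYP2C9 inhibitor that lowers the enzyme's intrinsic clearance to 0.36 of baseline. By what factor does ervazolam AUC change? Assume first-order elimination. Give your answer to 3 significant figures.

1.97

CYP2C19: 0.39 × 0.35 = 0.1365
CYP2B6: 0.23 × 0.32 = 0.0736
CYP2C9: 0.13 × 0.36 = 0.0468
Other: 0.25 (unchanged)
New clearance relative to baseline: 0.1365 + 0.0736 + 0.0468 + 0.25 = 0.5069.
Because AUC varies inversely with clearance, the combined effect is 1 / 0.5069 = 1.97.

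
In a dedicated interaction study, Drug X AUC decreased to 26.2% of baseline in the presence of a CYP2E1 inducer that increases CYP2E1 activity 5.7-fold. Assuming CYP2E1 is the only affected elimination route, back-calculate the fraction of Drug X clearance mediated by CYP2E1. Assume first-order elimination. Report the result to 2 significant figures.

0.60

Call the CYP2E1 fraction fm. After the interaction, CL_new/CL_old = fm × 5.7 + (1 − fm).
AUC ratio = 1 / (new CL fraction), so new CL fraction = 1 / 0.262 = 3.817.
fm × 5.7 + 1 − fm = 3.817  ⇒  fm × (5.7 − 1) = 2.817  ⇒  fm = 0.60.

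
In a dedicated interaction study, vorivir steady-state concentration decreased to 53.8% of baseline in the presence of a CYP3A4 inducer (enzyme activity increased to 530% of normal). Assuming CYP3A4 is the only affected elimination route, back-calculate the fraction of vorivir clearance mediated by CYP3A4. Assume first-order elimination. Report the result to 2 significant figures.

0.20

Call the CYP3A4 fraction fm. After the interaction, CL_new/CL_old = fm × 5.3 + (1 − fm).
Steady-state concentration ratio = 1 / (new CL fraction), so new CL fraction = 1 / 0.538 = 1.859.
fm × 5.3 + 1 − fm = 1.859  ⇒  fm × (5.3 − 1) = 0.8587  ⇒  fm = 0.20.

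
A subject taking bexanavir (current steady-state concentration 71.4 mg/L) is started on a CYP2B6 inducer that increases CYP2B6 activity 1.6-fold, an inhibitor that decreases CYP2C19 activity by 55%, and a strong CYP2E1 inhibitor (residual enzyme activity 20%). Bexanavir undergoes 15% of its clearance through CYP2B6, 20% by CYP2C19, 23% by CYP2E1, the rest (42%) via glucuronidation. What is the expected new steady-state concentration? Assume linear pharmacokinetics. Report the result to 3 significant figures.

The CYP2B6 pathway (15% of clearance) increases to 1.6× activity: 0.15 × 1.6 = 0.24.
The CYP2C19 pathway (20% of clearance) falls to 0.45× activity: 0.2 × 0.45 = 0.09.
The CYP2E1 pathway (23% of clearance) is reduced to 0.2× activity: 0.23 × 0.2 = 0.046.
Non-CYP routes (42%) are unchanged.
Relative clearance = 0.24 + 0.09 + 0.046 + 0.42 = 0.796.
Dividing the baseline by the relative clearance: 71.4 / 0.796 = 89.7 mg/L.

89.7 mg/L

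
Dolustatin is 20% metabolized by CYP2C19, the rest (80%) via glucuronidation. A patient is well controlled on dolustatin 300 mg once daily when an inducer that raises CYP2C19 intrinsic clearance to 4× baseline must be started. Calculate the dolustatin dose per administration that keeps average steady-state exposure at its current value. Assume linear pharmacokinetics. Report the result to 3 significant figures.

CYP2C19: 0.2 × 4 = 0.8
Other: 0.8 (unchanged)
New clearance relative to baseline: 0.8 + 0.8 = 1.6.
Exposure is unchanged when dose changes in proportion to clearance. New dose = 300 mg × 1.6 = 480 mg.

480 mg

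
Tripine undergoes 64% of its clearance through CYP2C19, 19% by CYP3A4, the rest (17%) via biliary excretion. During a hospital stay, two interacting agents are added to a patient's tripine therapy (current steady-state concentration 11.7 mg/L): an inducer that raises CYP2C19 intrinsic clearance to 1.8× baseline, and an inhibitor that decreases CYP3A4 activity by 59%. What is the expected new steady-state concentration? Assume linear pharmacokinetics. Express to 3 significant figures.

CYP2C19: 0.64 × 1.8 = 1.152
CYP3A4: 0.19 × 0.41 = 0.0779
Other: 0.17 (unchanged)
Relative clearance = 1.152 + 0.0779 + 0.17 = 1.3999.
New steady-state concentration = 11.7 / 1.3999 = 8.36 mg/L (concentration scales inversely with clearance).

8.36 mg/L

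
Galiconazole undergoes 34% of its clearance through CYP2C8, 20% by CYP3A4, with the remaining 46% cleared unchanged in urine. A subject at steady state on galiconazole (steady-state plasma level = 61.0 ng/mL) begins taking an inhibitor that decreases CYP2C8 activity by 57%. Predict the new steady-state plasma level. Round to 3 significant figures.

75.7 ng/mL

CYP2C8: 0.34 × 0.43 = 0.1462
CYP3A4: 0.2 (unchanged)
Other: 0.46 (unchanged)
CL_new/CL_old = 0.1462 + 0.2 + 0.46 = 0.8062.
Steady-state plasma level ∝ 1/CL, so new value = 61.0 / 0.8062 = 75.7 ng/mL.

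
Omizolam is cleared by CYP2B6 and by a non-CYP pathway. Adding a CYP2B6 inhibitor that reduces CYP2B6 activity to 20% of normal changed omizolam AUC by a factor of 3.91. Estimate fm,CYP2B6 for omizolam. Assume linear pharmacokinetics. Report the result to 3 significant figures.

0.930

CL'/CL = 1 / 3.91 = 0.2558
0.2·fm + (1 − fm) = 0.2558
fm = (0.2558 − 1) / (0.2 − 1) = 0.930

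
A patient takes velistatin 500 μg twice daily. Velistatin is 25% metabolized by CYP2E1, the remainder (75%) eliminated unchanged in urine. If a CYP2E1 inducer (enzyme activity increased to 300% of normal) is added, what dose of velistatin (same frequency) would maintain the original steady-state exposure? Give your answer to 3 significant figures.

750 μg

CYP2E1: 0.25 × 3 = 0.75
Other: 0.75 (unchanged)
Relative clearance = 0.75 + 0.75 = 1.5.
To maintain the same steady-state level, dose must scale with clearance: new dose = 500 × 1.5 = 750 μg.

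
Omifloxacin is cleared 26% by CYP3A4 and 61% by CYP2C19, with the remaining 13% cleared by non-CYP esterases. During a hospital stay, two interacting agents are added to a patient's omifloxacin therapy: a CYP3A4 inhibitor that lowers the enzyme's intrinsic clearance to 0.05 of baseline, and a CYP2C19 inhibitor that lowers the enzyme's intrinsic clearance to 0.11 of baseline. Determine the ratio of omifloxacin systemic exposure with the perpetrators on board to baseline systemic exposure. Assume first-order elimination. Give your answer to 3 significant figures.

4.76

The CYP3A4 pathway (26% of clearance) falls to 0.05× activity: 0.26 × 0.05 = 0.013.
The CYP2C19 pathway (61% of clearance) drops to 0.11× activity: 0.61 × 0.11 = 0.0671.
The remaining 13% of clearance is unaffected.
CL_new/CL_old = 0.013 + 0.0671 + 0.13 = 0.2101.
Because systemic exposure varies inversely with clearance, the combined effect is 1 / 0.2101 = 4.76.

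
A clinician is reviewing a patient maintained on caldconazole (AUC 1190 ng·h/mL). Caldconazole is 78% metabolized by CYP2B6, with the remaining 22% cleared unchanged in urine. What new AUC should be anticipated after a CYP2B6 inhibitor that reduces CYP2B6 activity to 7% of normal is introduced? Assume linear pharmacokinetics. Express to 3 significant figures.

The CYP2B6 pathway (78% of clearance) is reduced to 0.07× activity: 0.78 × 0.07 = 0.0546.
Non-CYP routes (22%) are unchanged.
CL_new/CL_old = 0.0546 + 0.22 = 0.2746.
New AUC = baseline ÷ relative clearance = 1190 / 0.2746 = 4.33 × 10³ ng·h/mL.

4.33 × 10³ ng·h/mL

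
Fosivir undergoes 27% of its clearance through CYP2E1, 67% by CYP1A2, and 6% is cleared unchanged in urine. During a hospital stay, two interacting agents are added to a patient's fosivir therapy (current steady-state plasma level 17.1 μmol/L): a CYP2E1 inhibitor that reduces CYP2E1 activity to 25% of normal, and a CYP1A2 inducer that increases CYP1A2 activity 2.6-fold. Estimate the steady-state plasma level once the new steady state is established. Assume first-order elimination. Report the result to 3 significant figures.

9.15 μmol/L

The CYP2E1 pathway (27% of clearance) is reduced to 0.25× activity: 0.27 × 0.25 = 0.0675.
The CYP1A2 pathway (67% of clearance) increases to 2.6× activity: 0.67 × 2.6 = 1.742.
The remaining 6% of clearance is unaffected.
New clearance relative to baseline: 0.0675 + 1.742 + 0.06 = 1.8695.
Steady-state plasma level ∝ 1/CL: new value = 17.1 / 1.8695 = 9.15 μmol/L.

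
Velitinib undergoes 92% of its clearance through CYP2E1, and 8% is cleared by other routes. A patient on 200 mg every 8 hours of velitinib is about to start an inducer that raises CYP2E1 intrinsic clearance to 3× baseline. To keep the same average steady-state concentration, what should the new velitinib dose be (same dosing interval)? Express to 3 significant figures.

568 mg

The CYP2E1 pathway (92% of clearance) rises to 3× activity: 0.92 × 3 = 2.76.
The remaining 8% of clearance is unaffected.
Relative clearance = 2.76 + 0.08 = 2.84.
To maintain the same steady-state level, dose must scale with clearance: new dose = 200 × 2.84 = 568 mg.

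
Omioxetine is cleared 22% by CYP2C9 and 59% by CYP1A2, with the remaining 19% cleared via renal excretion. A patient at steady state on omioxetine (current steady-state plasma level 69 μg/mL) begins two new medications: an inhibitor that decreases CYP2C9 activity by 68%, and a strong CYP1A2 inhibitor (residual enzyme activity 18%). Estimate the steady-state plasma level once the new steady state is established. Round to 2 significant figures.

The CYP2C9 pathway (22% of clearance) is reduced to 0.32× activity: 0.22 × 0.32 = 0.0704.
The CYP1A2 pathway (59% of clearance) is reduced to 0.18× activity: 0.59 × 0.18 = 0.1062.
Non-CYP routes (19%) are unchanged.
New clearance relative to baseline: 0.0704 + 0.1062 + 0.19 = 0.3666.
New steady-state plasma level = 69 / 0.3666 = 1.9 × 10² μg/mL (concentration scales inversely with clearance).

1.9 × 10² μg/mL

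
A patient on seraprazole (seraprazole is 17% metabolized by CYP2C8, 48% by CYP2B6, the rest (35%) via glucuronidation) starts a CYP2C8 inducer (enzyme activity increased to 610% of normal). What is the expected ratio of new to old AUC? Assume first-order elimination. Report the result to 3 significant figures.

0.536

The CYP2C8 pathway (17% of clearance) rises to 6.1× activity: 0.17 × 6.1 = 1.037.
CYP2B6 (48%) and the residual 35% are unaffected.
New clearance relative to baseline: 1.037 + 0.48 + 0.35 = 1.867.
AUC is inversely proportional to clearance, so the fold-change is 1 / 1.867 = 0.536.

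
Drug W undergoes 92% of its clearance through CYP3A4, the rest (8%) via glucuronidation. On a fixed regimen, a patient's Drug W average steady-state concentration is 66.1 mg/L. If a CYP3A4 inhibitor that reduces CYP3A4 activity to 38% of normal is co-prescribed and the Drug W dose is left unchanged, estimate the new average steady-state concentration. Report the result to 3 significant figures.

154 mg/L

The CYP3A4 pathway (92% of clearance) is reduced to 0.38× activity: 0.92 × 0.38 = 0.3496.
Non-CYP routes (8%) are unchanged.
New clearance relative to baseline: 0.3496 + 0.08 = 0.4296.
New average steady-state concentration = baseline ÷ relative clearance = 66.1 / 0.4296 = 154 mg/L.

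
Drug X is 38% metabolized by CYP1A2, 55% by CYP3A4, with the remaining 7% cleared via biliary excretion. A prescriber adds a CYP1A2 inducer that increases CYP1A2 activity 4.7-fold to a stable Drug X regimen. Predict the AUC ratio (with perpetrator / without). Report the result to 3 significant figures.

0.416

CYP1A2: 0.38 × 4.7 = 1.786
CYP3A4: 0.55 (unchanged)
Other: 0.07 (unchanged)
CL_new/CL_old = 1.786 + 0.55 + 0.07 = 2.406.
Since AUC ∝ 1/CL, the ratio is 1 / 2.406 = 0.416.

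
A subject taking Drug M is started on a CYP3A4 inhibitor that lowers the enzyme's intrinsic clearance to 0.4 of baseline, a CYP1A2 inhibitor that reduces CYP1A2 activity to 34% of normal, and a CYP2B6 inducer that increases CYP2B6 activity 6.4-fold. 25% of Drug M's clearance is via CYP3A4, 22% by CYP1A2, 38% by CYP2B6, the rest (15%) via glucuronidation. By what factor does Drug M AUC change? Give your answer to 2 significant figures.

CYP3A4: 0.25 × 0.4 = 0.1
CYP1A2: 0.22 × 0.34 = 0.0748
CYP2B6: 0.38 × 6.4 = 2.432
Other: 0.15 (unchanged)
CL_new/CL_old = 0.1 + 0.0748 + 2.432 + 0.15 = 2.7568.
Net AUC ratio = 1 / 2.7568 = 0.36.

0.36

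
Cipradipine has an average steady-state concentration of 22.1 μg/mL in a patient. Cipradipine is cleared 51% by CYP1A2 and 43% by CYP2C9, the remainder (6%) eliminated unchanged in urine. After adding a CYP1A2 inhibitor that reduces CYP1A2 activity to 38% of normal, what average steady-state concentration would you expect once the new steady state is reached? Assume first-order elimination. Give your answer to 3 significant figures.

32.3 μg/mL

CYP1A2: 0.51 × 0.38 = 0.1938
CYP2C9: 0.43 (unchanged)
Other: 0.06 (unchanged)
CL_new/CL_old = 0.1938 + 0.43 + 0.06 = 0.6838.
Average steady-state concentration ∝ 1/CL, so new value = 22.1 / 0.6838 = 32.3 μg/mL.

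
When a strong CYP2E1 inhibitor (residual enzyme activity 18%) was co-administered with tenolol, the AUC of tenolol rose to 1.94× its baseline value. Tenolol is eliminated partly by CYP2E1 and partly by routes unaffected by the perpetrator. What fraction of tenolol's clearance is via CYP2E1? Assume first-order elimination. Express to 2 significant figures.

CL'/CL = 1 / 1.94 = 0.5155
0.18·fm + (1 − fm) = 0.5155
fm = (0.5155 − 1) / (0.18 − 1) = 0.59

0.59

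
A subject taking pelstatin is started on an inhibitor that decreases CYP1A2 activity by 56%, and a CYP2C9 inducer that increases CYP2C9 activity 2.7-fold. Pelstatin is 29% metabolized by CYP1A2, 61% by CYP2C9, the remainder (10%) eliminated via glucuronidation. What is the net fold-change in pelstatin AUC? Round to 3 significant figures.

The CYP1A2 pathway (29% of clearance) drops to 0.44× activity: 0.29 × 0.44 = 0.1276.
The CYP2C9 pathway (61% of clearance) rises to 2.7× activity: 0.61 × 2.7 = 1.647.
Non-CYP routes (10%) are unchanged.
New clearance relative to baseline: 0.1276 + 1.647 + 0.1 = 1.8746.
Net AUC ratio = 1 / 1.8746 = 0.533.

0.533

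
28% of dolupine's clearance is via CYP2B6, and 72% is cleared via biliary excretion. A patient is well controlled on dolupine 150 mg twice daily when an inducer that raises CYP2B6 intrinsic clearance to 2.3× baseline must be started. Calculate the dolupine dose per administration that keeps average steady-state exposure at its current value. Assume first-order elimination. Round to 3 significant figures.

CYP2B6: 0.28 × 2.3 = 0.644
Other: 0.72 (unchanged)
New clearance relative to baseline: 0.644 + 0.72 = 1.364.
To maintain the same steady-state level, dose must scale with clearance: new dose = 150 × 1.364 = 205 mg.

205 mg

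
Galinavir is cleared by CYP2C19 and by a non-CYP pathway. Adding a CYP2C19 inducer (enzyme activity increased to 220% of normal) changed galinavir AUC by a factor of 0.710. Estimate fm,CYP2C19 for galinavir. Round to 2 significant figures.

0.34

Write x for the fraction cleared via CYP2C19. The observed AUC change means clearance rose to 1/0.710 = 1.408 of baseline.
Setting x·2.2 + (1 − x) = 1.408 and solving: x = (1.408 − 1)/(2.2 − 1) = 0.34.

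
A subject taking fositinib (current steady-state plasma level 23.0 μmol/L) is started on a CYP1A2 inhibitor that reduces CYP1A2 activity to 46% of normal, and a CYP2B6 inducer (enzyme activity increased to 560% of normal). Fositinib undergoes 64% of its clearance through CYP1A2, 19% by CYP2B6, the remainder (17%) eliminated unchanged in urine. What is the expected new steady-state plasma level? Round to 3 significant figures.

15.0 μmol/L

The CYP1A2 pathway (64% of clearance) falls to 0.46× activity: 0.64 × 0.46 = 0.2944.
The CYP2B6 pathway (19% of clearance) rises to 5.6× activity: 0.19 × 5.6 = 1.064.
Non-CYP routes (17%) are unchanged.
Relative clearance = 0.2944 + 1.064 + 0.17 = 1.5284.
Dividing the baseline by the relative clearance: 23.0 / 1.5284 = 15.0 μmol/L.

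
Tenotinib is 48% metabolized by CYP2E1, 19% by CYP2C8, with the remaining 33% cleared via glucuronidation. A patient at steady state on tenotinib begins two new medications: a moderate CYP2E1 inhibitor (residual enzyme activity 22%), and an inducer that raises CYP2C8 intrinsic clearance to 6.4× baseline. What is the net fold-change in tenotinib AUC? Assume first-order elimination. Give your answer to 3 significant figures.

The CYP2E1 pathway (48% of clearance) falls to 0.22× activity: 0.48 × 0.22 = 0.1056.
The CYP2C8 pathway (19% of clearance) rises to 6.4× activity: 0.19 × 6.4 = 1.216.
Non-CYP routes (33%) are unchanged.
Relative clearance = 0.1056 + 1.216 + 0.33 = 1.6516.
Net AUC ratio = 1 / 1.6516 = 0.605.

0.605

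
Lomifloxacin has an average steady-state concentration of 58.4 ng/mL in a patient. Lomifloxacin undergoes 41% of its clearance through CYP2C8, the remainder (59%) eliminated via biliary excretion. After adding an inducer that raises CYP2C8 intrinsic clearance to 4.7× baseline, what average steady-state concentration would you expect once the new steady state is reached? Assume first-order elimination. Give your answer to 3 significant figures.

23.2 ng/mL

The CYP2C8 pathway (41% of clearance) increases to 4.7× activity: 0.41 × 4.7 = 1.927.
The remaining 59% of clearance is unaffected.
New clearance relative to baseline: 1.927 + 0.59 = 2.517.
New average steady-state concentration = baseline ÷ relative clearance = 58.4 / 2.517 = 23.2 ng/mL.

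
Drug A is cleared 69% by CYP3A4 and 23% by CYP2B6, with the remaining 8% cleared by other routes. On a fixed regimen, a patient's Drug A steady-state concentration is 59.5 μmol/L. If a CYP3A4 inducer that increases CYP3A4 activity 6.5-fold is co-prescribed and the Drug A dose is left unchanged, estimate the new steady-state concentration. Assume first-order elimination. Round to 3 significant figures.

12.4 μmol/L

The CYP3A4 pathway (69% of clearance) is boosted to 6.5× activity: 0.69 × 6.5 = 4.485.
CYP2B6 (23%) and the residual 8% are unaffected.
Relative clearance = 4.485 + 0.23 + 0.08 = 4.795.
With dosing unchanged, steady-state concentration scales as 1/CL: 59.5 / 4.795 = 12.4 μmol/L.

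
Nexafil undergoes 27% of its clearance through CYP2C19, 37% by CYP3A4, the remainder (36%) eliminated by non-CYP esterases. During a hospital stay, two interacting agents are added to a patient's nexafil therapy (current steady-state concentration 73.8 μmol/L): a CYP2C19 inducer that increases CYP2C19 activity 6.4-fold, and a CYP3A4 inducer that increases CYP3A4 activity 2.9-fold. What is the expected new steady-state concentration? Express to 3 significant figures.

23.3 μmol/L

The CYP2C19 pathway (27% of clearance) rises to 6.4× activity: 0.27 × 6.4 = 1.728.
The CYP3A4 pathway (37% of clearance) is boosted to 2.9× activity: 0.37 × 2.9 = 1.073.
The remaining 36% of clearance is unaffected.
Relative clearance = 1.728 + 1.073 + 0.36 = 3.161.
New steady-state concentration = 73.8 / 3.161 = 23.3 μmol/L (concentration scales inversely with clearance).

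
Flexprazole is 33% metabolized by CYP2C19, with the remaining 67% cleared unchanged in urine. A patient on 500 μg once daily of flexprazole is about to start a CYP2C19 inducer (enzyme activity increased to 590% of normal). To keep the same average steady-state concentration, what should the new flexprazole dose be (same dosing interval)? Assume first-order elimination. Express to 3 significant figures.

The CYP2C19 pathway (33% of clearance) increases to 5.9× activity: 0.33 × 5.9 = 1.947.
Non-CYP routes (67%) are unchanged.
New clearance relative to baseline: 1.947 + 0.67 = 2.617.
Css,avg = (dose rate)/CL, so holding Css fixed requires dose ∝ CL: 500 × 2.617 = 1.31 × 10³ μg.

1.31 × 10³ μg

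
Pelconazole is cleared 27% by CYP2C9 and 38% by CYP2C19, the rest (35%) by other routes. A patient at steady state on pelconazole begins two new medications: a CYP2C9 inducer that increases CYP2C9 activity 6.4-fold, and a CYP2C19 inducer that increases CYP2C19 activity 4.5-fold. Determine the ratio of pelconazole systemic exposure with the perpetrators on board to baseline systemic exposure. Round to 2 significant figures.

The CYP2C9 pathway (27% of clearance) increases to 6.4× activity: 0.27 × 6.4 = 1.728.
The CYP2C19 pathway (38% of clearance) is boosted to 4.5× activity: 0.38 × 4.5 = 1.71.
Non-CYP routes (35%) are unchanged.
CL_new/CL_old = 1.728 + 1.71 + 0.35 = 3.788.
Because systemic exposure varies inversely with clearance, the combined effect is 1 / 3.788 = 0.26.

0.26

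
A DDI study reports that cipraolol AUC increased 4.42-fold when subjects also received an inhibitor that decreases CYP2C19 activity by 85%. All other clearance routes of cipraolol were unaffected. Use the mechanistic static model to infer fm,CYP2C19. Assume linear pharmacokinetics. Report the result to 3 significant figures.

CL'/CL = 1 / 4.42 = 0.2262
0.15·fm + (1 − fm) = 0.2262
fm = (0.2262 − 1) / (0.15 − 1) = 0.910

0.910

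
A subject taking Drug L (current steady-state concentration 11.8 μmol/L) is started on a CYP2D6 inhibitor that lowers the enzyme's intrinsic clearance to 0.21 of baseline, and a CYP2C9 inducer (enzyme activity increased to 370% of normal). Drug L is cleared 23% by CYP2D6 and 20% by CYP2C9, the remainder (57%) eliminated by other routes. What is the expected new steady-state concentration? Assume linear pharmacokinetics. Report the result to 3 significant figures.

8.69 μmol/L

CYP2D6: 0.23 × 0.21 = 0.0483
CYP2C9: 0.2 × 3.7 = 0.74
Other: 0.57 (unchanged)
New clearance relative to baseline: 0.0483 + 0.74 + 0.57 = 1.3583.
Dividing the baseline by the relative clearance: 11.8 / 1.3583 = 8.69 μmol/L.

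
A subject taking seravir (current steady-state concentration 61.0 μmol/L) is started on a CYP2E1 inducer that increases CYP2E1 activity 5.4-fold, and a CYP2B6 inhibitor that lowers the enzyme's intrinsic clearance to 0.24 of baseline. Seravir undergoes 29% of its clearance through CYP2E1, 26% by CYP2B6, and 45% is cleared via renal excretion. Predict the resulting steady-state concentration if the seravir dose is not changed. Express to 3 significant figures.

29.3 μmol/L

The CYP2E1 pathway (29% of clearance) is boosted to 5.4× activity: 0.29 × 5.4 = 1.566.
The CYP2B6 pathway (26% of clearance) drops to 0.24× activity: 0.26 × 0.24 = 0.0624.
The remaining 45% of clearance is unaffected.
CL_new/CL_old = 1.566 + 0.0624 + 0.45 = 2.0784.
New steady-state concentration = 61.0 / 2.0784 = 29.3 μmol/L (concentration scales inversely with clearance).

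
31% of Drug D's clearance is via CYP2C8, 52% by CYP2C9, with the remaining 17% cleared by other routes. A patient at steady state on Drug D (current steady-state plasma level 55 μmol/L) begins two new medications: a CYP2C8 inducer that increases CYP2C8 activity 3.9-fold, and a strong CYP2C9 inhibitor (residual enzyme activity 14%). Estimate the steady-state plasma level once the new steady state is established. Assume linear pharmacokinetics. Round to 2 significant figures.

38 μmol/L

CYP2C8: 0.31 × 3.9 = 1.209
CYP2C9: 0.52 × 0.14 = 0.0728
Other: 0.17 (unchanged)
CL_new/CL_old = 1.209 + 0.0728 + 0.17 = 1.4518.
New steady-state plasma level = 55 / 1.4518 = 38 μmol/L (concentration scales inversely with clearance).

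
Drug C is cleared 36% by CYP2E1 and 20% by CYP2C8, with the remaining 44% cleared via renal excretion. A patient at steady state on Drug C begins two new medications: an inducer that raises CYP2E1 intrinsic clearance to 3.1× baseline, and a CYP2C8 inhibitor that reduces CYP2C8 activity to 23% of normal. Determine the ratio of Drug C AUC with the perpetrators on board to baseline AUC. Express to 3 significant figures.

The CYP2E1 pathway (36% of clearance) rises to 3.1× activity: 0.36 × 3.1 = 1.116.
The CYP2C8 pathway (20% of clearance) falls to 0.23× activity: 0.2 × 0.23 = 0.046.
Non-CYP routes (44%) are unchanged.
Relative clearance = 1.116 + 0.046 + 0.44 = 1.602.
Because AUC varies inversely with clearance, the combined effect is 1 / 1.602 = 0.624.

0.624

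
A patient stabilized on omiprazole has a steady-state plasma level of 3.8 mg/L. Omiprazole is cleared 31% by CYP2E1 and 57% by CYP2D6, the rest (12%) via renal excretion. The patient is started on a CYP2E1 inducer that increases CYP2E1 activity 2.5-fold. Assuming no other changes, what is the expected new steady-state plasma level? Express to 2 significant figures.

2.6 mg/L

The CYP2E1 pathway (31% of clearance) rises to 2.5× activity: 0.31 × 2.5 = 0.775.
CYP2D6 (57%) and the residual 12% are unaffected.
New clearance relative to baseline: 0.775 + 0.57 + 0.12 = 1.465.
Steady-state plasma level ∝ 1/CL, so new value = 3.8 / 1.465 = 2.6 mg/L.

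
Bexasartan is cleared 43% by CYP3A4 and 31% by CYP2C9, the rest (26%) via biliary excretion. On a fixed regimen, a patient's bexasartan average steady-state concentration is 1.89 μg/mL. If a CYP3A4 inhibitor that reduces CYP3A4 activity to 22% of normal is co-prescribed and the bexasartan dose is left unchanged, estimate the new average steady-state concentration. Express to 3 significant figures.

2.84 μg/mL

The CYP3A4 pathway (43% of clearance) drops to 0.22× activity: 0.43 × 0.22 = 0.0946.
CYP2C9 (31%) and the residual 26% are unaffected.
New clearance relative to baseline: 0.0946 + 0.31 + 0.26 = 0.6646.
New average steady-state concentration = baseline ÷ relative clearance = 1.89 / 0.6646 = 2.84 μg/mL.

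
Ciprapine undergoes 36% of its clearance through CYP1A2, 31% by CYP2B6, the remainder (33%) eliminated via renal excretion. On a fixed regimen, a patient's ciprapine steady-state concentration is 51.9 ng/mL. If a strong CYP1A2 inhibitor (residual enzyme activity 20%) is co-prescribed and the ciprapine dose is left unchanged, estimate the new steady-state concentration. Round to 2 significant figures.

The CYP1A2 pathway (36% of clearance) falls to 0.2× activity: 0.36 × 0.2 = 0.072.
CYP2B6 (31%) and the residual 33% are unaffected.
New clearance relative to baseline: 0.072 + 0.31 + 0.33 = 0.712.
New steady-state concentration = baseline ÷ relative clearance = 51.9 / 0.712 = 73 ng/mL.

73 ng/mL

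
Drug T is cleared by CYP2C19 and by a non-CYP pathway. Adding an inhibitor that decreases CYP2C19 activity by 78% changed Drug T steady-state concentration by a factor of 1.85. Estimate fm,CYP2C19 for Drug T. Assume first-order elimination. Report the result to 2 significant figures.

Call the CYP2C19 fraction fm. After the interaction, CL_new/CL_old = fm × 0.22 + (1 − fm).
Steady-state concentration ratio = 1 / (new CL fraction), so new CL fraction = 1 / 1.85 = 0.5405.
fm × 0.22 + 1 − fm = 0.5405  ⇒  fm × (0.22 − 1) = −0.4595  ⇒  fm = 0.59.

0.59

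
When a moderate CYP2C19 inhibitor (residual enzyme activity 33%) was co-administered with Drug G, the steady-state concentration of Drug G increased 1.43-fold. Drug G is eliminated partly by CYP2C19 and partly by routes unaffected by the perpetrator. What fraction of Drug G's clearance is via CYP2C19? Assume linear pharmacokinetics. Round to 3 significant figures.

Let fm be the CYP2C19 fraction. New clearance relative to baseline = fm × 0.33 + (1 − fm).
Steady-state concentration ratio = 1 / (new CL fraction), so new CL fraction = 1 / 1.43 = 0.6993.
fm × 0.33 + 1 − fm = 0.6993  ⇒  fm × (0.33 − 1) = −0.3007  ⇒  fm = 0.449.

0.449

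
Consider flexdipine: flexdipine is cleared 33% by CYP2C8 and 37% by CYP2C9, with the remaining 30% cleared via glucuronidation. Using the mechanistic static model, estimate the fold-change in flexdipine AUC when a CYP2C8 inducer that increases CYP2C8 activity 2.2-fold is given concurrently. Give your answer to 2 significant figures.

0.72

CYP2C8: 0.33 × 2.2 = 0.726
CYP2C9: 0.37 (unchanged)
Other: 0.3 (unchanged)
CL_new/CL_old = 0.726 + 0.37 + 0.3 = 1.396.
Since AUC ∝ 1/CL, the ratio is 1 / 1.396 = 0.72.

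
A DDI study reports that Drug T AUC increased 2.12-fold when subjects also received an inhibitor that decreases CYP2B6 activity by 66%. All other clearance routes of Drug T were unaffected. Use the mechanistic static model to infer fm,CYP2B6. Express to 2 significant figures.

0.80

CL'/CL = 1 / 2.12 = 0.4717
0.34·fm + (1 − fm) = 0.4717
fm = (0.4717 − 1) / (0.34 − 1) = 0.80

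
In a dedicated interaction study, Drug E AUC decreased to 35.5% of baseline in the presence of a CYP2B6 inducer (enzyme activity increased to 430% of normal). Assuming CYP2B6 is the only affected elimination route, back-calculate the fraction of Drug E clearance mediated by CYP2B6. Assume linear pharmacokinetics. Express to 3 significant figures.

0.551

Let fm be the CYP2B6 fraction. New clearance relative to baseline = fm × 4.3 + (1 − fm).
AUC ratio = 1 / (new CL fraction), so new CL fraction = 1 / 0.355 = 2.817.
fm × 4.3 + 1 − fm = 2.817  ⇒  fm × (4.3 − 1) = 1.817  ⇒  fm = 0.551.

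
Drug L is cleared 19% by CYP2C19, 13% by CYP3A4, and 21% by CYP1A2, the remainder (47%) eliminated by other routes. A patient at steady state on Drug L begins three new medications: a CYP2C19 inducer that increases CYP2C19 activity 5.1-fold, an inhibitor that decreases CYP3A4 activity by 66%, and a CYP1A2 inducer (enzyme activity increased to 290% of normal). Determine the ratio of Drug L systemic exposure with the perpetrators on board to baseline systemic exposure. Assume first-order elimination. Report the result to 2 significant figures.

The CYP2C19 pathway (19% of clearance) is boosted to 5.1× activity: 0.19 × 5.1 = 0.969.
The CYP3A4 pathway (13% of clearance) drops to 0.34× activity: 0.13 × 0.34 = 0.0442.
The CYP1A2 pathway (21% of clearance) increases to 2.9× activity: 0.21 × 2.9 = 0.609.
The remaining 47% of clearance is unaffected.
Relative clearance = 0.969 + 0.0442 + 0.609 + 0.47 = 2.0922.
Because systemic exposure varies inversely with clearance, the combined effect is 1 / 2.0922 = 0.48.

0.48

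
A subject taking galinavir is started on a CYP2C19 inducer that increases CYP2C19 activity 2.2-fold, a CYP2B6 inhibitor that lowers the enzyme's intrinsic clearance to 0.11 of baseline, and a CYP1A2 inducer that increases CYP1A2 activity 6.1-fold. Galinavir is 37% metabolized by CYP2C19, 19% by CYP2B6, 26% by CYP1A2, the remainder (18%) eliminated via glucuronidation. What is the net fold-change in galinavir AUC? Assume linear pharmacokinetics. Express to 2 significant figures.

0.38

The CYP2C19 pathway (37% of clearance) is boosted to 2.2× activity: 0.37 × 2.2 = 0.814.
The CYP2B6 pathway (19% of clearance) falls to 0.11× activity: 0.19 × 0.11 = 0.0209.
The CYP1A2 pathway (26% of clearance) increases to 6.1× activity: 0.26 × 6.1 = 1.586.
The remaining 18% of clearance is unaffected.
New clearance relative to baseline: 0.814 + 0.0209 + 1.586 + 0.18 = 2.6009.
Because AUC varies inversely with clearance, the combined effect is 1 / 2.6009 = 0.38.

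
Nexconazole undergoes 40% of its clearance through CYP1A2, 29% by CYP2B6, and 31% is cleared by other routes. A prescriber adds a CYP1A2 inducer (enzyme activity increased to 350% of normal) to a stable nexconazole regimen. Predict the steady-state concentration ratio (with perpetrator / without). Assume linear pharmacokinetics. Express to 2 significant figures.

0.50

CYP1A2: 0.4 × 3.5 = 1.4
CYP2B6: 0.29 (unchanged)
Other: 0.31 (unchanged)
CL_new/CL_old = 1.4 + 0.29 + 0.31 = 2.
Steady-state concentration is inversely proportional to clearance, so the fold-change is 1 / 2 = 0.50.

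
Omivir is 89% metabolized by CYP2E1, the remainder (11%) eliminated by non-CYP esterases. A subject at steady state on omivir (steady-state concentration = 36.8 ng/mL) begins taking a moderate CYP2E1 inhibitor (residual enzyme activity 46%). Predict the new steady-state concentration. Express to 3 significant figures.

CYP2E1: 0.89 × 0.46 = 0.4094
Other: 0.11 (unchanged)
New clearance relative to baseline: 0.4094 + 0.11 = 0.5194.
Steady-state concentration ∝ 1/CL, so new value = 36.8 / 0.5194 = 70.9 ng/mL.

70.9 ng/mL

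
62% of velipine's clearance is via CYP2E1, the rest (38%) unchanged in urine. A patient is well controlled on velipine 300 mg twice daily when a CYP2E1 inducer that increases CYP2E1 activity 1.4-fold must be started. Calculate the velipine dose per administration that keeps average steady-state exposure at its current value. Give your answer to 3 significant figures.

374 mg

CYP2E1: 0.62 × 1.4 = 0.868
Other: 0.38 (unchanged)
CL_new/CL_old = 0.868 + 0.38 = 1.248.
Css,avg = (dose rate)/CL, so holding Css fixed requires dose ∝ CL: 300 × 1.248 = 374 mg.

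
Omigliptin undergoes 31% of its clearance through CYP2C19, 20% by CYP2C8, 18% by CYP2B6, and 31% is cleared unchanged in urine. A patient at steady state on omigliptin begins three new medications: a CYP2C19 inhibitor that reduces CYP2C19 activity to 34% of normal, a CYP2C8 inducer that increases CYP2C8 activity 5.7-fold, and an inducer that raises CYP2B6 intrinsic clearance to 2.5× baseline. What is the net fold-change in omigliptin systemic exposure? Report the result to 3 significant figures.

0.499

The CYP2C19 pathway (31% of clearance) falls to 0.34× activity: 0.31 × 0.34 = 0.1054.
The CYP2C8 pathway (20% of clearance) increases to 5.7× activity: 0.2 × 5.7 = 1.14.
The CYP2B6 pathway (18% of clearance) increases to 2.5× activity: 0.18 × 2.5 = 0.45.
The remaining 31% of clearance is unaffected.
CL_new/CL_old = 0.1054 + 1.14 + 0.45 + 0.31 = 2.0054.
Net systemic exposure ratio = 1 / 2.0054 = 0.499.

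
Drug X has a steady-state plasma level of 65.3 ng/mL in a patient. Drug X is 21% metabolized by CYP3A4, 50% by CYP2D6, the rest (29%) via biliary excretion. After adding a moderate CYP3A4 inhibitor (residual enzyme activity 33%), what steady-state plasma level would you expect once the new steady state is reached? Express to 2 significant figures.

CYP3A4: 0.21 × 0.33 = 0.0693
CYP2D6: 0.5 (unchanged)
Other: 0.29 (unchanged)
CL_new/CL_old = 0.0693 + 0.5 + 0.29 = 0.8593.
New steady-state plasma level = baseline ÷ relative clearance = 65.3 / 0.8593 = 76 ng/mL.

76 ng/mL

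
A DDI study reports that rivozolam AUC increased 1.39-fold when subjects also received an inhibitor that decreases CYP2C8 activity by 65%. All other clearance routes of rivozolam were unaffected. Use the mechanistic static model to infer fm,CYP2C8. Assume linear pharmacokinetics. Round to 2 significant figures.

CL'/CL = 1 / 1.39 = 0.7194
0.35·fm + (1 − fm) = 0.7194
fm = (0.7194 − 1) / (0.35 − 1) = 0.43

0.43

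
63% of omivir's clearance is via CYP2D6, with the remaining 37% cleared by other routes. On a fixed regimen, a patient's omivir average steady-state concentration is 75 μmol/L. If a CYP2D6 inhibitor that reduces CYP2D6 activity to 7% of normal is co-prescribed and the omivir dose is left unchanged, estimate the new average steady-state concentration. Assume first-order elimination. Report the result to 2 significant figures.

1.8 × 10² μmol/L

The CYP2D6 pathway (63% of clearance) drops to 0.07× activity: 0.63 × 0.07 = 0.0441.
The remaining 37% of clearance is unaffected.
Relative clearance = 0.0441 + 0.37 = 0.4141.
Average steady-state concentration ∝ 1/CL, so new value = 75 / 0.4141 = 1.8 × 10² μmol/L.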